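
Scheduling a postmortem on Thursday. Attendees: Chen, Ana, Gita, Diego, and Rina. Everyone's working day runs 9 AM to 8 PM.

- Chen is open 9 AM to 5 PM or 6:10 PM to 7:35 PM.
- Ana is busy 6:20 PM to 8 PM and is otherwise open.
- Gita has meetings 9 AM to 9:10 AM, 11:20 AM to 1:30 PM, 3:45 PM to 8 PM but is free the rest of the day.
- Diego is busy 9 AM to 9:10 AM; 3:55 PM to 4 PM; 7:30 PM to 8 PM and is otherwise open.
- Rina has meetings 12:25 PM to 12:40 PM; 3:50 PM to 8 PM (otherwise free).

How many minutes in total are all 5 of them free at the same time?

Chen free: 09:00-17:00, 18:10-19:35.
Ana free: 09:00-18:20 (invert busy blocks within the working day).
Gita free: 09:10-11:20, 13:30-15:45 (invert busy blocks within the working day).
Diego free: 09:10-15:55, 16:00-19:30 (invert busy blocks within the working day).
Rina free: 09:00-12:25, 12:40-15:50 (invert busy blocks within the working day).
Chen ∩ Ana: 09:00-17:00, 18:10-18:20.
Chen ∩ Ana ∩ Gita: 09:10-11:20, 13:30-15:45.
Chen ∩ Ana ∩ Gita ∩ Diego: 09:10-11:20, 13:30-15:45.
Chen ∩ Ana ∩ Gita ∩ Diego ∩ Rina: 09:10-11:20, 13:30-15:45.
Summing the common windows: 130 + 135 = 265 minutes.

265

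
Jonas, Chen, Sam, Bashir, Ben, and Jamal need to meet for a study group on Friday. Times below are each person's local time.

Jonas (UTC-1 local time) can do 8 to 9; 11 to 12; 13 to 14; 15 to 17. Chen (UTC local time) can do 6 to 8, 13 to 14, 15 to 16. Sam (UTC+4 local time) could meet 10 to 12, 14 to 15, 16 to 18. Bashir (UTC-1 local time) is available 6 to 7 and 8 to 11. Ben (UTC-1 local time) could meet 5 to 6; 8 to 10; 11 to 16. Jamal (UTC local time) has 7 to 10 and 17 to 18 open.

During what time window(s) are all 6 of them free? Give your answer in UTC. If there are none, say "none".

none

Jonas in UTC: 09:00-10:00, 12:00-13:00, 14:00-15:00, 16:00-18:00 (add 1h to convert from UTC-1).
Chen in UTC: 06:00-08:00, 13:00-14:00, 15:00-16:00.
Sam in UTC: 06:00-08:00, 10:00-11:00, 12:00-14:00 (subtract 4h to convert from UTC+4).
Bashir in UTC: 07:00-08:00, 09:00-12:00 (add 1h to convert from UTC-1).
Ben in UTC: 06:00-07:00, 09:00-11:00, 12:00-17:00 (add 1h to convert from UTC-1).
Jamal in UTC: 07:00-10:00, 17:00-18:00.
Jonas ∩ Chen: ∅.
Jonas ∩ Chen ∩ Sam: ∅.
Jonas ∩ Chen ∩ Sam ∩ Bashir: ∅.
Jonas ∩ Chen ∩ Sam ∩ Bashir ∩ Ben: ∅.
Jonas ∩ Chen ∩ Sam ∩ Bashir ∩ Ben ∩ Jamal: ∅.
There is no time when everyone is free.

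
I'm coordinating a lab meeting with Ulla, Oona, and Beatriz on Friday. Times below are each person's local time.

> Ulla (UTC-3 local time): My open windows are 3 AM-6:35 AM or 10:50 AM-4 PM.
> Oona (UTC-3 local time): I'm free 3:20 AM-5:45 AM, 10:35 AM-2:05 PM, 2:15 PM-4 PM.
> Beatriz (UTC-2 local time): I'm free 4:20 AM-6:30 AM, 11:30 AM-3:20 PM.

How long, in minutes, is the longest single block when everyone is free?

Ulla in UTC: 06:00-09:35, 13:50-19:00 (add 3h to convert from UTC-3).
Oona in UTC: 06:20-08:45, 13:35-17:05, 17:15-19:00 (add 3h to convert from UTC-3).
Beatriz in UTC: 06:20-08:30, 13:30-17:20 (add 2h to convert from UTC-2).
Ulla ∩ Oona: 06:20-08:45, 13:50-17:05, 17:15-19:00.
Ulla ∩ Oona ∩ Beatriz: 06:20-08:30, 13:50-17:05, 17:15-17:20.
The longest is 13:50-17:05 at 195 minutes.

195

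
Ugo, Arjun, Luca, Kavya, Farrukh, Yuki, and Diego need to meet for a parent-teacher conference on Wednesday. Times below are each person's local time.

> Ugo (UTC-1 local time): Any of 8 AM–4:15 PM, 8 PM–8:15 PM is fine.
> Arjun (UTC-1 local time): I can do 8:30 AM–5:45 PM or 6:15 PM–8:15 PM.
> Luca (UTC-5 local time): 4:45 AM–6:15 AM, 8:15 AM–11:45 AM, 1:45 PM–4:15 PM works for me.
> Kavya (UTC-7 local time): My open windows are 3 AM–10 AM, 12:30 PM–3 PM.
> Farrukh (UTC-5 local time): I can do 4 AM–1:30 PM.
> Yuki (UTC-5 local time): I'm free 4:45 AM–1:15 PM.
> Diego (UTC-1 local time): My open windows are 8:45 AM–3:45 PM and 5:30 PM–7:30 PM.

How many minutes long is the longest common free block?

210

Ugo in UTC: 09:00-17:15, 21:00-21:15 (add 1h to convert from UTC-1).
Arjun in UTC: 09:30-18:45, 19:15-21:15 (add 1h to convert from UTC-1).
Luca in UTC: 09:45-11:15, 13:15-16:45, 18:45-21:15 (add 5h to convert from UTC-5).
Kavya in UTC: 10:00-17:00, 19:30-22:00 (add 7h to convert from UTC-7).
Farrukh in UTC: 09:00-18:30 (add 5h to convert from UTC-5).
Yuki in UTC: 09:45-18:15 (add 5h to convert from UTC-5).
Diego in UTC: 09:45-16:45, 18:30-20:30 (add 1h to convert from UTC-1).
Ugo ∩ Arjun: 09:30-17:15, 21:00-21:15.
Ugo ∩ Arjun ∩ Luca: 09:45-11:15, 13:15-16:45, 21:00-21:15.
Ugo ∩ Arjun ∩ Luca ∩ Kavya: 10:00-11:15, 13:15-16:45, 21:00-21:15.
Ugo ∩ Arjun ∩ Luca ∩ Kavya ∩ Farrukh: 10:00-11:15, 13:15-16:45.
Ugo ∩ Arjun ∩ Luca ∩ Kavya ∩ Farrukh ∩ Yuki: 10:00-11:15, 13:15-16:45.
Ugo ∩ Arjun ∩ Luca ∩ Kavya ∩ Farrukh ∩ Yuki ∩ Diego: 10:00-11:15, 13:15-16:45.
The longest is 13:15-16:45 at 210 minutes.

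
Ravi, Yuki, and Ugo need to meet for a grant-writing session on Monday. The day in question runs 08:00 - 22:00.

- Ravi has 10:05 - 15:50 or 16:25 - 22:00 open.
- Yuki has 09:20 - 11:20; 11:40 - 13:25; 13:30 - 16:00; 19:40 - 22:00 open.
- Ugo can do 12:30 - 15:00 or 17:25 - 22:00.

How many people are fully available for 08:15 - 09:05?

0

nobody can make the full 08:15-09:05 slot — that's 0.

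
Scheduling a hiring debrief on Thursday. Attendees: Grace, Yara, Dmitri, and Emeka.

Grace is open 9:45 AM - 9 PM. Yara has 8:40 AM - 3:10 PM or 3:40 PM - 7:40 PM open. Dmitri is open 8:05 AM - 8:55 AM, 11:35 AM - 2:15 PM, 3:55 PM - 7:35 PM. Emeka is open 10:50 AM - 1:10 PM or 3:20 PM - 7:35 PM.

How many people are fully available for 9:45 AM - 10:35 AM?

2

Grace and Yara can make the full 09:45-10:35 slot — that's 2.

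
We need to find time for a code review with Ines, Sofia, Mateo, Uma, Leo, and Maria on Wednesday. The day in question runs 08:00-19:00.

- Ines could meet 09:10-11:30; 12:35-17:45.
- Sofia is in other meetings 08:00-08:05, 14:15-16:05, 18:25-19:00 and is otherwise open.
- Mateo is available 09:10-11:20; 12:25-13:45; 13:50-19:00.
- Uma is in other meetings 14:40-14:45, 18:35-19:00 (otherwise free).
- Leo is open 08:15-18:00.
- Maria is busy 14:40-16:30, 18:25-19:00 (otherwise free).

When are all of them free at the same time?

Ines free: 09:10-11:30, 12:35-17:45.
Sofia free: 08:05-14:15, 16:05-18:25 (invert busy blocks within the working day).
Mateo free: 09:10-11:20, 12:25-13:45, 13:50-19:00.
Uma free: 08:00-14:40, 14:45-18:35 (invert busy blocks within the working day).
Leo free: 08:15-18:00.
Maria free: 08:00-14:40, 16:30-18:25 (invert busy blocks within the working day).
Ines ∩ Sofia: 09:10-11:30, 12:35-14:15, 16:05-17:45.
Ines ∩ Sofia ∩ Mateo: 09:10-11:20, 12:35-13:45, 13:50-14:15, 16:05-17:45.
Ines ∩ Sofia ∩ Mateo ∩ Uma: 09:10-11:20, 12:35-13:45, 13:50-14:15, 16:05-17:45.
Ines ∩ Sofia ∩ Mateo ∩ Uma ∩ Leo: 09:10-11:20, 12:35-13:45, 13:50-14:15, 16:05-17:45.
Ines ∩ Sofia ∩ Mateo ∩ Uma ∩ Leo ∩ Maria: 09:10-11:20, 12:35-13:45, 13:50-14:15, 16:30-17:45.

09:10-11:20, 12:35-13:45, 13:50-14:15, 16:30-17:45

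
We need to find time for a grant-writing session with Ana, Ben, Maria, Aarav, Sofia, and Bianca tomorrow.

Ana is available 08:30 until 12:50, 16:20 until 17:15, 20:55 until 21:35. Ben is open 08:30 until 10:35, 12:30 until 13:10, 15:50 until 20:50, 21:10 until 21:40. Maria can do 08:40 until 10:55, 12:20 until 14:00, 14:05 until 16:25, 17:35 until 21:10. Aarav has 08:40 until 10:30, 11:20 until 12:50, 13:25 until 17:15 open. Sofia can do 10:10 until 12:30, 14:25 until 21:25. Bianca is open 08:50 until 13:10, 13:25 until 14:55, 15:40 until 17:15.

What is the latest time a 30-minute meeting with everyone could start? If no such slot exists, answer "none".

Ana ∩ Ben: 08:30-10:35, 12:30-12:50, 16:20-17:15, 21:10-21:35.
Ana ∩ Ben ∩ Maria: 08:40-10:35, 12:30-12:50, 16:20-16:25.
Ana ∩ Ben ∩ Maria ∩ Aarav: 08:40-10:30, 12:30-12:50, 16:20-16:25.
Ana ∩ Ben ∩ Maria ∩ Aarav ∩ Sofia: 10:10-10:30, 16:20-16:25.
Ana ∩ Ben ∩ Maria ∩ Aarav ∩ Sofia ∩ Bianca: 10:10-10:30, 16:20-16:25.
No common window is at least 30 minutes long.

none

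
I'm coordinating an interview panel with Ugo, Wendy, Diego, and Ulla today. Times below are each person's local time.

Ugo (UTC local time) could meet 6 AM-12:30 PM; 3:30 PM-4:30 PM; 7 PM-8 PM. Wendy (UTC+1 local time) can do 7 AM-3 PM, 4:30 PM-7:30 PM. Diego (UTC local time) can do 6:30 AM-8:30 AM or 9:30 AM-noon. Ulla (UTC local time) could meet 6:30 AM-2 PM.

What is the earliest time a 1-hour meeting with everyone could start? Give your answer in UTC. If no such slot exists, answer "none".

Ugo in UTC: 06:00-12:30, 15:30-16:30, 19:00-20:00.
Wendy in UTC: 06:00-14:00, 15:30-18:30 (subtract 1h to convert from UTC+1).
Diego in UTC: 06:30-08:30, 09:30-12:00.
Ulla in UTC: 06:30-14:00.
Ugo ∩ Wendy: 06:00-12:30, 15:30-16:30.
Ugo ∩ Wendy ∩ Diego: 06:30-08:30, 09:30-12:00.
Ugo ∩ Wendy ∩ Diego ∩ Ulla: 06:30-08:30, 09:30-12:00.
The first common window of at least 60 minutes is 06:30-08:30, so the earliest start is 06:30.

06:30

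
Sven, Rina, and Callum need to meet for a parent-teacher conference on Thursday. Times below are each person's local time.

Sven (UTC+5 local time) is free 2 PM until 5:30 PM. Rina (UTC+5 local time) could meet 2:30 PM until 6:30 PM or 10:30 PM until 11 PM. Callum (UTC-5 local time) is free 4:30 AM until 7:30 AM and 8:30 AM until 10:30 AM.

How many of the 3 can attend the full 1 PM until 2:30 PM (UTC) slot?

0

Sven in UTC: 09:00-12:30 (subtract 5h to convert from UTC+5).
Rina in UTC: 09:30-13:30, 17:30-18:00 (subtract 5h to convert from UTC+5).
Callum in UTC: 09:30-12:30, 13:30-15:30 (add 5h to convert from UTC-5).
nobody can make the full 13:00-14:30 slot — that's 0.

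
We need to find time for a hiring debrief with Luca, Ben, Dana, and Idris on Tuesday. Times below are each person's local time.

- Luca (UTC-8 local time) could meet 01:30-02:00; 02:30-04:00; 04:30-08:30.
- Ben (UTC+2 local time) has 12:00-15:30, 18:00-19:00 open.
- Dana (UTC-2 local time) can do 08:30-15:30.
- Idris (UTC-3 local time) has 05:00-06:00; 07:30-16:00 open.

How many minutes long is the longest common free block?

90

Luca in UTC: 09:30-10:00, 10:30-12:00, 12:30-16:30 (add 8h to convert from UTC-8).
Ben in UTC: 10:00-13:30, 16:00-17:00 (subtract 2h to convert from UTC+2).
Dana in UTC: 10:30-17:30 (add 2h to convert from UTC-2).
Idris in UTC: 08:00-09:00, 10:30-19:00 (add 3h to convert from UTC-3).
Luca ∩ Ben: 10:30-12:00, 12:30-13:30, 16:00-16:30.
Luca ∩ Ben ∩ Dana: 10:30-12:00, 12:30-13:30, 16:00-16:30.
Luca ∩ Ben ∩ Dana ∩ Idris: 10:30-12:00, 12:30-13:30, 16:00-16:30.
The longest is 10:30-12:00 at 90 minutes.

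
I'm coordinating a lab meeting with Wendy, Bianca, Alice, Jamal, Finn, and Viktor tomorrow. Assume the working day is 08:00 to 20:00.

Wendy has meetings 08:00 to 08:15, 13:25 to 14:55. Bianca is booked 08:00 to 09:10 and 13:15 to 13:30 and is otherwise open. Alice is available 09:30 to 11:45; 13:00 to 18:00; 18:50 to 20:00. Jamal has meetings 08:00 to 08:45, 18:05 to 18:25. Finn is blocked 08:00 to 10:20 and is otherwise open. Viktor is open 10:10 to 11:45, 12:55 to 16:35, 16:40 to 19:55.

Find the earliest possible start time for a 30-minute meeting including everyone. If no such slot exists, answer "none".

10:20

Wendy free: 08:15-13:25, 14:55-20:00 (invert busy blocks within the working day).
Bianca free: 09:10-13:15, 13:30-20:00 (invert busy blocks within the working day).
Alice free: 09:30-11:45, 13:00-18:00, 18:50-20:00.
Jamal free: 08:45-18:05, 18:25-20:00 (invert busy blocks within the working day).
Finn free: 10:20-20:00 (invert busy blocks within the working day).
Viktor free: 10:10-11:45, 12:55-16:35, 16:40-19:55.
Wendy ∩ Bianca: 09:10-13:15, 14:55-20:00.
Wendy ∩ Bianca ∩ Alice: 09:30-11:45, 13:00-13:15, 14:55-18:00, 18:50-20:00.
Wendy ∩ Bianca ∩ Alice ∩ Jamal: 09:30-11:45, 13:00-13:15, 14:55-18:00, 18:50-20:00.
Wendy ∩ Bianca ∩ Alice ∩ Jamal ∩ Finn: 10:20-11:45, 13:00-13:15, 14:55-18:00, 18:50-20:00.
Wendy ∩ Bianca ∩ Alice ∩ Jamal ∩ Finn ∩ Viktor: 10:20-11:45, 13:00-13:15, 14:55-16:35, 16:40-18:00, 18:50-19:55.
The first common window of at least 30 minutes is 10:20-11:45, so the earliest start is 10:20.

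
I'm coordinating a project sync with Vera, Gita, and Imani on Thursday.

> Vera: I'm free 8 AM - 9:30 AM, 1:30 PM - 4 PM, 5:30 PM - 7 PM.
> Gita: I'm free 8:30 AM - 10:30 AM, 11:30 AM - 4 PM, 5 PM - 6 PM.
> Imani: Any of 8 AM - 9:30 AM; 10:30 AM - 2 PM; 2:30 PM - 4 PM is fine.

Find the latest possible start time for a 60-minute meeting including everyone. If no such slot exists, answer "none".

Vera ∩ Gita: 08:30-09:30, 13:30-16:00, 17:30-18:00.
Vera ∩ Gita ∩ Imani: 08:30-09:30, 13:30-14:00, 14:30-16:00.
Those are the intersection windows.
The last common window of at least 60 minutes is 14:30-16:00; a 60-minute meeting can start as late as 15:00 and still end by 16:00.

15:00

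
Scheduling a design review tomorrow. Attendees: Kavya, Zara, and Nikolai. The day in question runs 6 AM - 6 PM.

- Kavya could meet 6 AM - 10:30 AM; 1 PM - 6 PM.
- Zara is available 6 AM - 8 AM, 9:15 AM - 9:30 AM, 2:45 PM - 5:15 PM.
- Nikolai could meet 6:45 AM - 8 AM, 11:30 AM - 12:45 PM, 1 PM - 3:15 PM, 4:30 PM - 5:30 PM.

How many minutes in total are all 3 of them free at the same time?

150

Kavya ∩ Zara: 06:00-08:00, 09:15-09:30, 14:45-17:15.
Kavya ∩ Zara ∩ Nikolai: 06:45-08:00, 14:45-15:15, 16:30-17:15.
Summing the common windows: 75 + 30 + 45 = 150 minutes.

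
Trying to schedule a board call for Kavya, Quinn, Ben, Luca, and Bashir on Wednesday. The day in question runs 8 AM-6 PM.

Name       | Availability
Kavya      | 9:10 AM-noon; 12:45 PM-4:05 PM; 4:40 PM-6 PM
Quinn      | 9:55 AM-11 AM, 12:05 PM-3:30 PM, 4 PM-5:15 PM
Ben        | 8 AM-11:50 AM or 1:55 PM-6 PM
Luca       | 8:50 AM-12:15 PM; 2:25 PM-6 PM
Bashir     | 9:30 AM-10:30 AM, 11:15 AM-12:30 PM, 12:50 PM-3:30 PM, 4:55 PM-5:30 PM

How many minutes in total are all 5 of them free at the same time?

Kavya ∩ Quinn: 09:55-11:00, 12:45-15:30, 16:00-16:05, 16:40-17:15.
Kavya ∩ Quinn ∩ Ben: 09:55-11:00, 13:55-15:30, 16:00-16:05, 16:40-17:15.
Kavya ∩ Quinn ∩ Ben ∩ Luca: 09:55-11:00, 14:25-15:30, 16:00-16:05, 16:40-17:15.
Kavya ∩ Quinn ∩ Ben ∩ Luca ∩ Bashir: 09:55-10:30, 14:25-15:30, 16:55-17:15.
Summing the common windows: 35 + 65 + 20 = 120 minutes.

120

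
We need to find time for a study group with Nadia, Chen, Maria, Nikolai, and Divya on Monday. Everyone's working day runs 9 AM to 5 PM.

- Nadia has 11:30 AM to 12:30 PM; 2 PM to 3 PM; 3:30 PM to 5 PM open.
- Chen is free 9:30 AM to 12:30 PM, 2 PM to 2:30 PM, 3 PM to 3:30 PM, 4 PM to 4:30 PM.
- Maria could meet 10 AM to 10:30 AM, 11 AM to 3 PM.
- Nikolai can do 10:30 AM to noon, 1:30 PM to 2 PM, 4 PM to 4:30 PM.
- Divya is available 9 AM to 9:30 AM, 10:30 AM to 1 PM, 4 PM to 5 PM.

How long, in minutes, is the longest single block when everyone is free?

30

Nadia ∩ Chen: 11:30-12:30, 14:00-14:30, 16:00-16:30.
Nadia ∩ Chen ∩ Maria: 11:30-12:30, 14:00-14:30.
Nadia ∩ Chen ∩ Maria ∩ Nikolai: 11:30-12:00.
Nadia ∩ Chen ∩ Maria ∩ Nikolai ∩ Divya: 11:30-12:00.
The longest is 11:30-12:00 at 30 minutes.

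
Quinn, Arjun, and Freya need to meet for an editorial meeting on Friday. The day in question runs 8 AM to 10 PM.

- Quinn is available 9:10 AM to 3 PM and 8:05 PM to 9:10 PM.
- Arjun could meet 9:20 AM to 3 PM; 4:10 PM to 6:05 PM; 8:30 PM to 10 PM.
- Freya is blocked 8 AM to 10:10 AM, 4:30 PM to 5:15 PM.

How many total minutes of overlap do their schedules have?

Quinn free: 09:10-15:00, 20:05-21:10.
Arjun free: 09:20-15:00, 16:10-18:05, 20:30-22:00.
Freya free: 10:10-16:30, 17:15-22:00 (invert busy blocks within the working day).
Quinn ∩ Arjun: 09:20-15:00, 20:30-21:10.
Quinn ∩ Arjun ∩ Freya: 10:10-15:00, 20:30-21:10.
Those are the intersection windows.
Summing the common windows: 290 + 40 = 330 minutes.

330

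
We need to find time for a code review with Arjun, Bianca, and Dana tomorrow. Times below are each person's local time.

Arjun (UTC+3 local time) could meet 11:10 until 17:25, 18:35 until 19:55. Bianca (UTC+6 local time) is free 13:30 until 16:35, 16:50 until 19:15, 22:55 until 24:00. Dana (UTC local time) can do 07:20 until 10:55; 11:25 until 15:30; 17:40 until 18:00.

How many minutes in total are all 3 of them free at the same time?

260

Arjun in UTC: 08:10-14:25, 15:35-16:55 (subtract 3h to convert from UTC+3).
Bianca in UTC: 07:30-10:35, 10:50-13:15, 16:55-18:00 (subtract 6h to convert from UTC+6).
Dana in UTC: 07:20-10:55, 11:25-15:30, 17:40-18:00.
Arjun ∩ Bianca: 08:10-10:35, 10:50-13:15.
Arjun ∩ Bianca ∩ Dana: 08:10-10:35, 10:50-10:55, 11:25-13:15.
Summing the common windows: 145 + 5 + 110 = 260 minutes.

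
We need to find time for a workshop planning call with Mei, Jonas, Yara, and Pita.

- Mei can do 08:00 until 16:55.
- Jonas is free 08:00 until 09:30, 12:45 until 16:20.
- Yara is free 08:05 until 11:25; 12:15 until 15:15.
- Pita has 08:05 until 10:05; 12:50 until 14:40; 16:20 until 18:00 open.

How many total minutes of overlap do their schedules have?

195

Mei ∩ Jonas: 08:00-09:30, 12:45-16:20.
Mei ∩ Jonas ∩ Yara: 08:05-09:30, 12:45-15:15.
Mei ∩ Jonas ∩ Yara ∩ Pita: 08:05-09:30, 12:50-14:40.
Summing the common windows: 85 + 110 = 195 minutes.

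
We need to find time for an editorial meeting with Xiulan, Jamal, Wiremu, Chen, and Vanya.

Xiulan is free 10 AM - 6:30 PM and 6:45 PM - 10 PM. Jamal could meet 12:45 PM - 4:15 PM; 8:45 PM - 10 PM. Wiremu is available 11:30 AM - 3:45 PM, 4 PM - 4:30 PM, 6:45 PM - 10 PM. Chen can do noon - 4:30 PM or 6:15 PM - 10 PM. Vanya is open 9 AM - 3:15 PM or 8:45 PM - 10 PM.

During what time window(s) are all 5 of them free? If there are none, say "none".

Xiulan ∩ Jamal: 12:45-16:15, 20:45-22:00.
Xiulan ∩ Jamal ∩ Wiremu: 12:45-15:45, 16:00-16:15, 20:45-22:00.
Xiulan ∩ Jamal ∩ Wiremu ∩ Chen: 12:45-15:45, 16:00-16:15, 20:45-22:00.
Xiulan ∩ Jamal ∩ Wiremu ∩ Chen ∩ Vanya: 12:45-15:15, 20:45-22:00.

12:45-15:15, 20:45-22:00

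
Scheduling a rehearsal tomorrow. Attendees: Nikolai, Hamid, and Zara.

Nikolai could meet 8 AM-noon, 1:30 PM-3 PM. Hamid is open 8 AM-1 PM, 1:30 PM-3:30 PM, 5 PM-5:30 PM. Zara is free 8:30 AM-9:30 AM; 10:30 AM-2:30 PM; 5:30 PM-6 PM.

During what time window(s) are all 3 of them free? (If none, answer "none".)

Nikolai ∩ Hamid: 08:00-12:00, 13:30-15:00.
Nikolai ∩ Hamid ∩ Zara: 08:30-09:30, 10:30-12:00, 13:30-14:30.
Those are the intersection windows.

08:30-09:30, 10:30-12:00, 13:30-14:30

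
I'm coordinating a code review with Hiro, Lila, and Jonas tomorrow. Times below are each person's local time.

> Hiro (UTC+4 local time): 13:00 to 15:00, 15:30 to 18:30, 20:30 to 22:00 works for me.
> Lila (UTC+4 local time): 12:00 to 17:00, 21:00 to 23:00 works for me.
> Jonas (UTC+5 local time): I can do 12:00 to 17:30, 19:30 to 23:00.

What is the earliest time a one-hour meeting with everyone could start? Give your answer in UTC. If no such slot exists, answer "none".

09:00

Hiro in UTC: 09:00-11:00, 11:30-14:30, 16:30-18:00 (subtract 4h to convert from UTC+4).
Lila in UTC: 08:00-13:00, 17:00-19:00 (subtract 4h to convert from UTC+4).
Jonas in UTC: 07:00-12:30, 14:30-18:00 (subtract 5h to convert from UTC+5).
Hiro ∩ Lila: 09:00-11:00, 11:30-13:00, 17:00-18:00.
Hiro ∩ Lila ∩ Jonas: 09:00-11:00, 11:30-12:30, 17:00-18:00.
So the common availability across everyone is 09:00-11:00, 11:30-12:30, 17:00-18:00.
The first common window of at least 60 minutes is 09:00-11:00, so the earliest start is 09:00.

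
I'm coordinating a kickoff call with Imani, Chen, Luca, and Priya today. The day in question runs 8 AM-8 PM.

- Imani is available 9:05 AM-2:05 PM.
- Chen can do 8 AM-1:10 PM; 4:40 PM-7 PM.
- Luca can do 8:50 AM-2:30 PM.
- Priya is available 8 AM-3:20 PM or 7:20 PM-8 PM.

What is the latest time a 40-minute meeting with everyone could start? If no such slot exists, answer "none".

Imani ∩ Chen: 09:05-13:10.
Imani ∩ Chen ∩ Luca: 09:05-13:10.
Imani ∩ Chen ∩ Luca ∩ Priya: 09:05-13:10.
The last common window of at least 40 minutes is 09:05-13:10; a 40-minute meeting can start as late as 12:30 and still end by 13:10.

12:30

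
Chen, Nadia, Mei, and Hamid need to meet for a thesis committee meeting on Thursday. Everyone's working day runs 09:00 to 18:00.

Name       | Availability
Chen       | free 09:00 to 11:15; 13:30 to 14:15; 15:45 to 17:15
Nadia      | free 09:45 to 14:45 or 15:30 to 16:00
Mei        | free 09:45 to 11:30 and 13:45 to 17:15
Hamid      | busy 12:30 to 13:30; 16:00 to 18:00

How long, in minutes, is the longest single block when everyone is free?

Chen free: 09:00-11:15, 13:30-14:15, 15:45-17:15.
Nadia free: 09:45-14:45, 15:30-16:00.
Mei free: 09:45-11:30, 13:45-17:15.
Hamid free: 09:00-12:30, 13:30-16:00 (invert busy blocks within the working day).
Chen ∩ Nadia: 09:45-11:15, 13:30-14:15, 15:45-16:00.
Chen ∩ Nadia ∩ Mei: 09:45-11:15, 13:45-14:15, 15:45-16:00.
Chen ∩ Nadia ∩ Mei ∩ Hamid: 09:45-11:15, 13:45-14:15, 15:45-16:00.
The longest is 09:45-11:15 at 90 minutes.

90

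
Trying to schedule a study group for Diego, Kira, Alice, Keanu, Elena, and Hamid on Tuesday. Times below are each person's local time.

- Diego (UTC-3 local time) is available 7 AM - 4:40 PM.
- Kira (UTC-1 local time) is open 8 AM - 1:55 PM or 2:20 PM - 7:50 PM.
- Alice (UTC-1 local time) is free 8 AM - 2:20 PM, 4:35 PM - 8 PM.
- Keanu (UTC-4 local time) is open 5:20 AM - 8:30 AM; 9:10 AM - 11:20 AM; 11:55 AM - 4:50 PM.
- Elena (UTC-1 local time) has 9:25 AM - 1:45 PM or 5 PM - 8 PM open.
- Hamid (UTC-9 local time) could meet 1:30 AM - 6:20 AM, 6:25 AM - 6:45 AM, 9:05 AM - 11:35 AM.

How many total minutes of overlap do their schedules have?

310

Diego in UTC: 10:00-19:40 (add 3h to convert from UTC-3).
Kira in UTC: 09:00-14:55, 15:20-20:50 (add 1h to convert from UTC-1).
Alice in UTC: 09:00-15:20, 17:35-21:00 (add 1h to convert from UTC-1).
Keanu in UTC: 09:20-12:30, 13:10-15:20, 15:55-20:50 (add 4h to convert from UTC-4).
Elena in UTC: 10:25-14:45, 18:00-21:00 (add 1h to convert from UTC-1).
Hamid in UTC: 10:30-15:20, 15:25-15:45, 18:05-20:35 (add 9h to convert from UTC-9).
Diego ∩ Kira: 10:00-14:55, 15:20-19:40.
Diego ∩ Kira ∩ Alice: 10:00-14:55, 17:35-19:40.
Diego ∩ Kira ∩ Alice ∩ Keanu: 10:00-12:30, 13:10-14:55, 17:35-19:40.
Diego ∩ Kira ∩ Alice ∩ Keanu ∩ Elena: 10:25-12:30, 13:10-14:45, 18:00-19:40.
Diego ∩ Kira ∩ Alice ∩ Keanu ∩ Elena ∩ Hamid: 10:30-12:30, 13:10-14:45, 18:05-19:40.
Those are the intersection windows.
Summing the common windows: 120 + 95 + 95 = 310 minutes.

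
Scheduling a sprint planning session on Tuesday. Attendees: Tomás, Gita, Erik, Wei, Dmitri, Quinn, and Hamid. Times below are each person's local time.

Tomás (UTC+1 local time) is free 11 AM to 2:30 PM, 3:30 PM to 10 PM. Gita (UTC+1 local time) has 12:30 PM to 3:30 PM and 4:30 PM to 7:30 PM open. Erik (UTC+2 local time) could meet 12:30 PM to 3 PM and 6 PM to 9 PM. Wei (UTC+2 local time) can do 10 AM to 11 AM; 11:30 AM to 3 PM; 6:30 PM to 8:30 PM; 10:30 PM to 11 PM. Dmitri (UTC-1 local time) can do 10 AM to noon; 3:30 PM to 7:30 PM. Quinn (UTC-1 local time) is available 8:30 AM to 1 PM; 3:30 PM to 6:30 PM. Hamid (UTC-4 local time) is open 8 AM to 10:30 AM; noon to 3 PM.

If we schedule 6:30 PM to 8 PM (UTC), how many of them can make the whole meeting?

2

Tomás in UTC: 10:00-13:30, 14:30-21:00 (subtract 1h to convert from UTC+1).
Gita in UTC: 11:30-14:30, 15:30-18:30 (subtract 1h to convert from UTC+1).
Erik in UTC: 10:30-13:00, 16:00-19:00 (subtract 2h to convert from UTC+2).
Wei in UTC: 08:00-09:00, 09:30-13:00, 16:30-18:30, 20:30-21:00 (subtract 2h to convert from UTC+2).
Dmitri in UTC: 11:00-13:00, 16:30-20:30 (add 1h to convert from UTC-1).
Quinn in UTC: 09:30-14:00, 16:30-19:30 (add 1h to convert from UTC-1).
Hamid in UTC: 12:00-14:30, 16:00-19:00 (add 4h to convert from UTC-4).
Tomás and Dmitri can make the full 18:30-20:00 slot — that's 2.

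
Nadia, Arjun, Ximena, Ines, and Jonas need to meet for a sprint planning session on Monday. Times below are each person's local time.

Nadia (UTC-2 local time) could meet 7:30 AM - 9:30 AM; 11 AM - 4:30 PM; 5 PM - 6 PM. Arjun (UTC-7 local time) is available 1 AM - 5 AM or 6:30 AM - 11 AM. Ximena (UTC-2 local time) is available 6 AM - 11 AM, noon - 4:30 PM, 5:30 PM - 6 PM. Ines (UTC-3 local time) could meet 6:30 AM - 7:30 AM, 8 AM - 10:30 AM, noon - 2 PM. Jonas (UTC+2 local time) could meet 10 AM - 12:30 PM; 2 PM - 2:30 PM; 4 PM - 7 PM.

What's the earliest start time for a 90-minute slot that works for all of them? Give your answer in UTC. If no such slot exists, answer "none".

Nadia in UTC: 09:30-11:30, 13:00-18:30, 19:00-20:00 (add 2h to convert from UTC-2).
Arjun in UTC: 08:00-12:00, 13:30-18:00 (add 7h to convert from UTC-7).
Ximena in UTC: 08:00-13:00, 14:00-18:30, 19:30-20:00 (add 2h to convert from UTC-2).
Ines in UTC: 09:30-10:30, 11:00-13:30, 15:00-17:00 (add 3h to convert from UTC-3).
Jonas in UTC: 08:00-10:30, 12:00-12:30, 14:00-17:00 (subtract 2h to convert from UTC+2).
Nadia ∩ Arjun: 09:30-11:30, 13:30-18:00.
Nadia ∩ Arjun ∩ Ximena: 09:30-11:30, 14:00-18:00.
Nadia ∩ Arjun ∩ Ximena ∩ Ines: 09:30-10:30, 11:00-11:30, 15:00-17:00.
Nadia ∩ Arjun ∩ Ximena ∩ Ines ∩ Jonas: 09:30-10:30, 15:00-17:00.
So the common availability across everyone is 09:30-10:30, 15:00-17:00.
The first common window of at least 90 minutes is 15:00-17:00, so the earliest start is 15:00.

15:00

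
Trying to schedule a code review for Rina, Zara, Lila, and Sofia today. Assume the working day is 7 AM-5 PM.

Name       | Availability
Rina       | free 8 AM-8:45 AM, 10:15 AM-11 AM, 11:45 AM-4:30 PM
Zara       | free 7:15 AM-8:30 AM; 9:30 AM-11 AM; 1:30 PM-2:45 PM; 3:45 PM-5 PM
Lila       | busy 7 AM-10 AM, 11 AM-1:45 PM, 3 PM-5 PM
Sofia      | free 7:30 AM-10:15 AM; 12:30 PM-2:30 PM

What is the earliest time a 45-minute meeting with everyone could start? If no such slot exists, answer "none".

13:45

Rina free: 08:00-08:45, 10:15-11:00, 11:45-16:30.
Zara free: 07:15-08:30, 09:30-11:00, 13:30-14:45, 15:45-17:00.
Lila free: 10:00-11:00, 13:45-15:00 (invert busy blocks within the working day).
Sofia free: 07:30-10:15, 12:30-14:30.
Rina ∩ Zara: 08:00-08:30, 10:15-11:00, 13:30-14:45, 15:45-16:30.
Rina ∩ Zara ∩ Lila: 10:15-11:00, 13:45-14:45.
Rina ∩ Zara ∩ Lila ∩ Sofia: 13:45-14:30.
So the common availability across everyone is 13:45-14:30.
The first common window of at least 45 minutes is 13:45-14:30, so the earliest start is 13:45.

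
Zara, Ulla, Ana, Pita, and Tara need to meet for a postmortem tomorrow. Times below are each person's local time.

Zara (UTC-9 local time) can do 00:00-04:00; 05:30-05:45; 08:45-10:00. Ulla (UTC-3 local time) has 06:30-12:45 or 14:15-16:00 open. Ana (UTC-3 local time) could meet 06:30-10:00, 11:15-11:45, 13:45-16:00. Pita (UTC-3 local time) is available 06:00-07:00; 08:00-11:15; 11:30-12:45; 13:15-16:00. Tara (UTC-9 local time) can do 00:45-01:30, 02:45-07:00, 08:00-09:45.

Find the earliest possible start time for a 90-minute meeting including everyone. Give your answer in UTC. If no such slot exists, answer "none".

none

Zara in UTC: 09:00-13:00, 14:30-14:45, 17:45-19:00 (add 9h to convert from UTC-9).
Ulla in UTC: 09:30-15:45, 17:15-19:00 (add 3h to convert from UTC-3).
Ana in UTC: 09:30-13:00, 14:15-14:45, 16:45-19:00 (add 3h to convert from UTC-3).
Pita in UTC: 09:00-10:00, 11:00-14:15, 14:30-15:45, 16:15-19:00 (add 3h to convert from UTC-3).
Tara in UTC: 09:45-10:30, 11:45-16:00, 17:00-18:45 (add 9h to convert from UTC-9).
Zara ∩ Ulla: 09:30-13:00, 14:30-14:45, 17:45-19:00.
Zara ∩ Ulla ∩ Ana: 09:30-13:00, 14:30-14:45, 17:45-19:00.
Zara ∩ Ulla ∩ Ana ∩ Pita: 09:30-10:00, 11:00-13:00, 14:30-14:45, 17:45-19:00.
Zara ∩ Ulla ∩ Ana ∩ Pita ∩ Tara: 09:45-10:00, 11:45-13:00, 14:30-14:45, 17:45-18:45.
No common window is at least 90 minutes long.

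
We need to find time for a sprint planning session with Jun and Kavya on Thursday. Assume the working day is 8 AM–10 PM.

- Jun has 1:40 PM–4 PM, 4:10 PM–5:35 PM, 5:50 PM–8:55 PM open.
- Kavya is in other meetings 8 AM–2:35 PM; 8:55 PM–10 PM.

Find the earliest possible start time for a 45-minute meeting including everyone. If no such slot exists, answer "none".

14:35

Jun free: 13:40-16:00, 16:10-17:35, 17:50-20:55.
Kavya free: 14:35-20:55 (invert busy blocks within the working day).
Jun ∩ Kavya: 14:35-16:00, 16:10-17:35, 17:50-20:55.
The first common window of at least 45 minutes is 14:35-16:00, so the earliest start is 14:35.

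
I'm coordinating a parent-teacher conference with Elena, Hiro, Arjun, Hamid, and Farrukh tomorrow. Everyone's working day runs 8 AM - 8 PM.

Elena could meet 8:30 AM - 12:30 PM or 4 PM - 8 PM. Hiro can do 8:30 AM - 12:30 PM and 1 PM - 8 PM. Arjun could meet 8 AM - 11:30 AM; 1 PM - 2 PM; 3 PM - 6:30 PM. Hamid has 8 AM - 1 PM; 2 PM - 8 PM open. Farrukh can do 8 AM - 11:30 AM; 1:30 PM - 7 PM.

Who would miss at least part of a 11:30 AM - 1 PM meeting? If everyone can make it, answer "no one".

Elena: not fully free for 11:30-13:00. Hiro: not fully free for 11:30-13:00. Arjun: not fully free for 11:30-13:00. Hamid: free for 11:30-13:00. Farrukh: not fully free for 11:30-13:00.

Arjun, Elena, Farrukh, Hiro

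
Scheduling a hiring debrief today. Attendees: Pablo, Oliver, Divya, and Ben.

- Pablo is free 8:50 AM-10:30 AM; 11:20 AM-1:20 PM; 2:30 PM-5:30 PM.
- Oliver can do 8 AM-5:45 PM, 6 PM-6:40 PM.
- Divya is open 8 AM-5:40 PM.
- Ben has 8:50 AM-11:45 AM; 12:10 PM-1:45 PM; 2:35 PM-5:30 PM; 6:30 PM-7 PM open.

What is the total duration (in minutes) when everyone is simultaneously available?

Pablo ∩ Oliver: 08:50-10:30, 11:20-13:20, 14:30-17:30.
Pablo ∩ Oliver ∩ Divya: 08:50-10:30, 11:20-13:20, 14:30-17:30.
Pablo ∩ Oliver ∩ Divya ∩ Ben: 08:50-10:30, 11:20-11:45, 12:10-13:20, 14:35-17:30.
So the common availability across everyone is 08:50-10:30, 11:20-11:45, 12:10-13:20, 14:35-17:30.
Summing the common windows: 100 + 25 + 70 + 175 = 370 minutes.

370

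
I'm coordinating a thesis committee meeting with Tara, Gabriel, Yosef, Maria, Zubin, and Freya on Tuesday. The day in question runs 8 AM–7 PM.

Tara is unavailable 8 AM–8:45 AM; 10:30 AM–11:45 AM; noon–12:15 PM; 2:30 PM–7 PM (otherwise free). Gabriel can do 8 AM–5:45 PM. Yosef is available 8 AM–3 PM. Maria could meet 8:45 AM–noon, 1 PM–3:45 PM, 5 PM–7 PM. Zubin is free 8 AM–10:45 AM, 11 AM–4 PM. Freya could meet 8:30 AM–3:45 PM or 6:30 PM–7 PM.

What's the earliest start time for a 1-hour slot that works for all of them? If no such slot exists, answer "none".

Tara free: 08:45-10:30, 11:45-12:00, 12:15-14:30 (invert busy blocks within the working day).
Gabriel free: 08:00-17:45.
Yosef free: 08:00-15:00.
Maria free: 08:45-12:00, 13:00-15:45, 17:00-19:00.
Zubin free: 08:00-10:45, 11:00-16:00.
Freya free: 08:30-15:45, 18:30-19:00.
Tara ∩ Gabriel: 08:45-10:30, 11:45-12:00, 12:15-14:30.
Tara ∩ Gabriel ∩ Yosef: 08:45-10:30, 11:45-12:00, 12:15-14:30.
Tara ∩ Gabriel ∩ Yosef ∩ Maria: 08:45-10:30, 11:45-12:00, 13:00-14:30.
Tara ∩ Gabriel ∩ Yosef ∩ Maria ∩ Zubin: 08:45-10:30, 11:45-12:00, 13:00-14:30.
Tara ∩ Gabriel ∩ Yosef ∩ Maria ∩ Zubin ∩ Freya: 08:45-10:30, 11:45-12:00, 13:00-14:30.
The first common window of at least 60 minutes is 08:45-10:30, so the earliest start is 08:45.

08:45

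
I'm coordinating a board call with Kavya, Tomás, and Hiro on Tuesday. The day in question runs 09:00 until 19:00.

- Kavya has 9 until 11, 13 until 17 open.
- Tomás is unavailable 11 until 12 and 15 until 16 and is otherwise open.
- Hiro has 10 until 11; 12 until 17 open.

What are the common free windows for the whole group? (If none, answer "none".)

Kavya free: 09:00-11:00, 13:00-17:00.
Tomás free: 09:00-11:00, 12:00-15:00, 16:00-19:00 (invert busy blocks within the working day).
Hiro free: 10:00-11:00, 12:00-17:00.
Kavya ∩ Tomás: 09:00-11:00, 13:00-15:00, 16:00-17:00.
Kavya ∩ Tomás ∩ Hiro: 10:00-11:00, 13:00-15:00, 16:00-17:00.
So the common availability across everyone is 10:00-11:00, 13:00-15:00, 16:00-17:00.

10:00-11:00, 13:00-15:00, 16:00-17:00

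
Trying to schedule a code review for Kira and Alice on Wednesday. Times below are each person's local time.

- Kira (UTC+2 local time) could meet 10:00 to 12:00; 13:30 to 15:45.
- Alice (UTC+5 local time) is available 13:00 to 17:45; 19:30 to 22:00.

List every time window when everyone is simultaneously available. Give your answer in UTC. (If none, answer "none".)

Kira in UTC: 08:00-10:00, 11:30-13:45 (subtract 2h to convert from UTC+2).
Alice in UTC: 08:00-12:45, 14:30-17:00 (subtract 5h to convert from UTC+5).
Kira ∩ Alice: 08:00-10:00, 11:30-12:45.

08:00-10:00, 11:30-12:45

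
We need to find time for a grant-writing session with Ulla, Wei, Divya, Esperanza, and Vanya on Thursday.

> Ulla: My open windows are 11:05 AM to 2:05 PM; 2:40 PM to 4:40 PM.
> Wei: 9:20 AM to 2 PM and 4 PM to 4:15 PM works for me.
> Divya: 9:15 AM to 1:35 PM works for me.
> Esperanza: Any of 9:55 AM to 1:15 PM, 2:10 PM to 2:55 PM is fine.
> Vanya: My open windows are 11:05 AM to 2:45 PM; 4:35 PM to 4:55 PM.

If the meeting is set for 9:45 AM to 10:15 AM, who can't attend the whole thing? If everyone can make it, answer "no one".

Ulla: not fully free for 09:45-10:15. Wei: free for 09:45-10:15. Divya: free for 09:45-10:15. Esperanza: not fully free for 09:45-10:15. Vanya: not fully free for 09:45-10:15.

Esperanza, Ulla, Vanya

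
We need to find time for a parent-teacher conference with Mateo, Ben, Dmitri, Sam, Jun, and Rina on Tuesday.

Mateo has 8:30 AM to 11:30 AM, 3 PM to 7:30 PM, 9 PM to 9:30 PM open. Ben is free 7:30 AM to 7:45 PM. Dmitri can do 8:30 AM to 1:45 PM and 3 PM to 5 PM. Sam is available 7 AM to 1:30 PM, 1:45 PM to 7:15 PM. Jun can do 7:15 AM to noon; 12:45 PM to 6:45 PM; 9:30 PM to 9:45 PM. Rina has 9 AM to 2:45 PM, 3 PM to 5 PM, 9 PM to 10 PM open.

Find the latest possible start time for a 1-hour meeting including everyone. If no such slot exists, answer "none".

Mateo ∩ Ben: 08:30-11:30, 15:00-19:30.
Mateo ∩ Ben ∩ Dmitri: 08:30-11:30, 15:00-17:00.
Mateo ∩ Ben ∩ Dmitri ∩ Sam: 08:30-11:30, 15:00-17:00.
Mateo ∩ Ben ∩ Dmitri ∩ Sam ∩ Jun: 08:30-11:30, 15:00-17:00.
Mateo ∩ Ben ∩ Dmitri ∩ Sam ∩ Jun ∩ Rina: 09:00-11:30, 15:00-17:00.
Those are the intersection windows.
The last common window of at least 60 minutes is 15:00-17:00; a 60-minute meeting can start as late as 16:00 and still end by 17:00.

16:00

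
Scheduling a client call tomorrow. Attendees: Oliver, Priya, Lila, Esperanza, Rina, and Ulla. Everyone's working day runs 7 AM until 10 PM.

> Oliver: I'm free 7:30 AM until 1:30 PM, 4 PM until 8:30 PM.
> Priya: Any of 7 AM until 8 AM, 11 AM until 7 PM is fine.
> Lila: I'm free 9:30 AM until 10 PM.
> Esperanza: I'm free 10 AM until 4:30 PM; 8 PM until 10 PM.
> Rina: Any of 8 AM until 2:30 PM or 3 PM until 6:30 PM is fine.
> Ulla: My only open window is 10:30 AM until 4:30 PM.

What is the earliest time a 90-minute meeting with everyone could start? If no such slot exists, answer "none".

Oliver ∩ Priya: 07:30-08:00, 11:00-13:30, 16:00-19:00.
Oliver ∩ Priya ∩ Lila: 11:00-13:30, 16:00-19:00.
Oliver ∩ Priya ∩ Lila ∩ Esperanza: 11:00-13:30, 16:00-16:30.
Oliver ∩ Priya ∩ Lila ∩ Esperanza ∩ Rina: 11:00-13:30, 16:00-16:30.
Oliver ∩ Priya ∩ Lila ∩ Esperanza ∩ Rina ∩ Ulla: 11:00-13:30, 16:00-16:30.
So the common availability across everyone is 11:00-13:30, 16:00-16:30.
The first common window of at least 90 minutes is 11:00-13:30, so the earliest start is 11:00.

11:00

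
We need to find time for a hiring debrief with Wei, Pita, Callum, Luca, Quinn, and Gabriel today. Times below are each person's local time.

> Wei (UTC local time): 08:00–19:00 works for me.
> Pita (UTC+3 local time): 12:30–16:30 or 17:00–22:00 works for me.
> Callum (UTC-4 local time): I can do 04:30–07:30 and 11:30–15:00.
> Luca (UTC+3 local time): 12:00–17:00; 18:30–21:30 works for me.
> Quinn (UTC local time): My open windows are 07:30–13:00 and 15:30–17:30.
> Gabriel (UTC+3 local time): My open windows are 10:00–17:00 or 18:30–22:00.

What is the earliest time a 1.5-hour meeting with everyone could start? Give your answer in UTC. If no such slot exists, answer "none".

09:30

Wei in UTC: 08:00-19:00.
Pita in UTC: 09:30-13:30, 14:00-19:00 (subtract 3h to convert from UTC+3).
Callum in UTC: 08:30-11:30, 15:30-19:00 (add 4h to convert from UTC-4).
Luca in UTC: 09:00-14:00, 15:30-18:30 (subtract 3h to convert from UTC+3).
Quinn in UTC: 07:30-13:00, 15:30-17:30.
Gabriel in UTC: 07:00-14:00, 15:30-19:00 (subtract 3h to convert from UTC+3).
Wei ∩ Pita: 09:30-13:30, 14:00-19:00.
Wei ∩ Pita ∩ Callum: 09:30-11:30, 15:30-19:00.
Wei ∩ Pita ∩ Callum ∩ Luca: 09:30-11:30, 15:30-18:30.
Wei ∩ Pita ∩ Callum ∩ Luca ∩ Quinn: 09:30-11:30, 15:30-17:30.
Wei ∩ Pita ∩ Callum ∩ Luca ∩ Quinn ∩ Gabriel: 09:30-11:30, 15:30-17:30.
Those are the intersection windows.
The first common window of at least 90 minutes is 09:30-11:30, so the earliest start is 09:30.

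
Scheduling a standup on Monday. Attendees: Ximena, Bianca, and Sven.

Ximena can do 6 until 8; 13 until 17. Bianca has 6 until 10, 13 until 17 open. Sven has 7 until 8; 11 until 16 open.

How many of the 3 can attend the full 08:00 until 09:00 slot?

1

Bianca can make the full 08:00-09:00 slot — that's 1.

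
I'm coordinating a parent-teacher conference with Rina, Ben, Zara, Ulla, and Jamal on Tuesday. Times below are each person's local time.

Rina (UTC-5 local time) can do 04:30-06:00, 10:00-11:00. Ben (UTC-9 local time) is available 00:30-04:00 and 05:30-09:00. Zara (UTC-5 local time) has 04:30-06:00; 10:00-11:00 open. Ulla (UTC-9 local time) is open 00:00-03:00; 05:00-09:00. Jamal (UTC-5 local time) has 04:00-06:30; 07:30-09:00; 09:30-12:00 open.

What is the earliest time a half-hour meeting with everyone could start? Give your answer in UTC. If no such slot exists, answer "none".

09:30

Rina in UTC: 09:30-11:00, 15:00-16:00 (add 5h to convert from UTC-5).
Ben in UTC: 09:30-13:00, 14:30-18:00 (add 9h to convert from UTC-9).
Zara in UTC: 09:30-11:00, 15:00-16:00 (add 5h to convert from UTC-5).
Ulla in UTC: 09:00-12:00, 14:00-18:00 (add 9h to convert from UTC-9).
Jamal in UTC: 09:00-11:30, 12:30-14:00, 14:30-17:00 (add 5h to convert from UTC-5).
Rina ∩ Ben: 09:30-11:00, 15:00-16:00.
Rina ∩ Ben ∩ Zara: 09:30-11:00, 15:00-16:00.
Rina ∩ Ben ∩ Zara ∩ Ulla: 09:30-11:00, 15:00-16:00.
Rina ∩ Ben ∩ Zara ∩ Ulla ∩ Jamal: 09:30-11:00, 15:00-16:00.
The first common window of at least 30 minutes is 09:30-11:00, so the earliest start is 09:30.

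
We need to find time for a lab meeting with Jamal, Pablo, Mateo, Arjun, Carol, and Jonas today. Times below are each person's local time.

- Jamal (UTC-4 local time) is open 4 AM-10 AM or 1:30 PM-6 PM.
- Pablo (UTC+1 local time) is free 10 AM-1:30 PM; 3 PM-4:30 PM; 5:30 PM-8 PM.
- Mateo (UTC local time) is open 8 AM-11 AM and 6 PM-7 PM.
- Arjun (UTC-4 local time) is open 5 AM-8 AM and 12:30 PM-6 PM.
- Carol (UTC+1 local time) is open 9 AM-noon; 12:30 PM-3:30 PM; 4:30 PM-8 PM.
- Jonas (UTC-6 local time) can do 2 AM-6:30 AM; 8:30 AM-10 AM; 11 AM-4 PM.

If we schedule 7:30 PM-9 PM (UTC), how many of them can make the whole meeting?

Jamal in UTC: 08:00-14:00, 17:30-22:00 (add 4h to convert from UTC-4).
Pablo in UTC: 09:00-12:30, 14:00-15:30, 16:30-19:00 (subtract 1h to convert from UTC+1).
Mateo in UTC: 08:00-11:00, 18:00-19:00.
Arjun in UTC: 09:00-12:00, 16:30-22:00 (add 4h to convert from UTC-4).
Carol in UTC: 08:00-11:00, 11:30-14:30, 15:30-19:00 (subtract 1h to convert from UTC+1).
Jonas in UTC: 08:00-12:30, 14:30-16:00, 17:00-22:00 (add 6h to convert from UTC-6).
Jamal, Arjun, and Jonas can make the full 19:30-21:00 slot — that's 3.

3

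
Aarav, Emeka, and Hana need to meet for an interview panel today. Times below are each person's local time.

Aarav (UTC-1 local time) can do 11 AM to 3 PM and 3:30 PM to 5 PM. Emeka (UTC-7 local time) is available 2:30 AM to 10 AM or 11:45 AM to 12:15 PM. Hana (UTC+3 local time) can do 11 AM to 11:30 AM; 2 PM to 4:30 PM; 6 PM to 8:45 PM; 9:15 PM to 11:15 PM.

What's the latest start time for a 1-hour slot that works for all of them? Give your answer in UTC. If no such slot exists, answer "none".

15:00

Aarav in UTC: 12:00-16:00, 16:30-18:00 (add 1h to convert from UTC-1).
Emeka in UTC: 09:30-17:00, 18:45-19:15 (add 7h to convert from UTC-7).
Hana in UTC: 08:00-08:30, 11:00-13:30, 15:00-17:45, 18:15-20:15 (subtract 3h to convert from UTC+3).
Aarav ∩ Emeka: 12:00-16:00, 16:30-17:00.
Aarav ∩ Emeka ∩ Hana: 12:00-13:30, 15:00-16:00, 16:30-17:00.
Those are the intersection windows.
The last common window of at least 60 minutes is 15:00-16:00; a 60-minute meeting can start as late as 15:00 and still end by 16:00.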